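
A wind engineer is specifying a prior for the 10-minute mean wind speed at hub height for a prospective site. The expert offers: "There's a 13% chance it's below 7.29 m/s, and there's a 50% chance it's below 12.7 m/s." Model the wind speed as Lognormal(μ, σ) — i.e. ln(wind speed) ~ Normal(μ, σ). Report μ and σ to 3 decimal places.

If T ~ Lognormal(μ,σ) then ln T ~ Normal(μ,σ), so the p-quantile of ln T is μ + z_p·σ.
ln(7.29) = 1.987 and ln(12.7) = 2.542; z_{0.13} = -1.126, z_{0.5} = 0.
σ = (2.542 − 1.987)/(0 − (-1.126)) = 0.493.
μ = 1.987 − (-1.126)·0.493 = 2.542.

μ ≈ 2.542, σ ≈ 0.493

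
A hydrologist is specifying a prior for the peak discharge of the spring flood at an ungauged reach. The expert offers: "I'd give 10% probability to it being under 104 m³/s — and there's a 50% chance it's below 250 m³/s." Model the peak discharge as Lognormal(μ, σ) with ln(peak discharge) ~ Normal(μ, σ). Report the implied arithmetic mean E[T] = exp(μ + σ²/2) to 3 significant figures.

E[T] ≈ 316 m³/s

If T ~ Lognormal(μ,σ) then ln T ~ Normal(μ,σ), so the p-quantile of ln T is μ + z_p·σ.
ln(104) = 4.644 and ln(250) = 5.521; z_{0.1} = -1.282, z_{0.5} = 0.
σ = (5.521 − 4.644)/(0 − (-1.282)) = 0.684.
μ = 4.644 − (-1.282)·0.684 = 5.521.
E[T] = exp(μ + σ²/2) = exp(5.521 + 0.2342) = 316 m³/s.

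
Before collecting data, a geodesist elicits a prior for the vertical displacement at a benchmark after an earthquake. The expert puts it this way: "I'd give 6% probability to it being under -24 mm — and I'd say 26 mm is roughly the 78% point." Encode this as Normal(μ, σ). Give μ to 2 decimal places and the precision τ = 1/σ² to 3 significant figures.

For Normal(μ,σ), the p-quantile is μ + z_p·σ. Here z_{0.06} = -1.555, z_{0.78} = 0.7722.
So -24 = μ − 1.555σ and 26 = μ + 0.7722σ.
Subtracting: σ = (26 − -24)/(0.7722 − (-1.555)) = 21.49.
Then μ = -24 − (-1.555)·21.49 = 9.41.
Precision τ = 1/σ² = 1/21.49² = 0.00217.

μ = 9.41, τ = 0.00217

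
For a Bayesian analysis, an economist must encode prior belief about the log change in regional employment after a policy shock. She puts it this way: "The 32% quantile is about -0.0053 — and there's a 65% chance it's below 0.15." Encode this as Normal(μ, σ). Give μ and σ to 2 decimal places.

For Normal(μ,σ), the p-quantile is μ + z_p·σ. Here z_{0.32} = -0.4677, z_{0.65} = 0.3853.
So -0.0053 = μ − 0.4677σ and 0.15 = μ + 0.3853σ.
Subtracting: σ = (0.15 − -0.0053)/(0.3853 − (-0.4677)) = 0.18.
Then μ = -0.0053 − (-0.4677)·0.18 = 0.08.

μ = 0.08, σ = 0.18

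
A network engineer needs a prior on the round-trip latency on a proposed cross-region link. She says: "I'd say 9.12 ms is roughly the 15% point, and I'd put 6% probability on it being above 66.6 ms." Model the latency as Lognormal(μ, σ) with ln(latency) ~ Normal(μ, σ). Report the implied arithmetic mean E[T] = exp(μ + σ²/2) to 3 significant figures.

E[T] ≈ 27.1 ms

If T ~ Lognormal(μ,σ) then ln T ~ Normal(μ,σ), so the p-quantile of ln T is μ + z_p·σ.
ln(9.12) = 2.21 and ln(66.6) = 4.199; z_{0.15} = -1.036, z_{0.94} = 1.555.
σ = (4.199 − 2.21)/(1.555 − (-1.036)) = 0.767.
μ = 2.21 − (-1.036)·0.767 = 3.006.
E[T] = exp(μ + σ²/2) = exp(3.006 + 0.2944) = 27.1 ms.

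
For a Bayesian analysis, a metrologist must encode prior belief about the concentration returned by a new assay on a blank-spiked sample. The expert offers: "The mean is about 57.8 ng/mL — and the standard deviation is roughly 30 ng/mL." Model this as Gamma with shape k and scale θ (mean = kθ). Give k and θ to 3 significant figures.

k ≈ 3.71, θ ≈ 15.6

For Gamma(k, scale θ): mean = kθ, variance = kθ², so CV = 1/√k.
CV = SD/mean = 30/57.8 = 0.519, hence k = 1/CV² = 3.71.
Then θ = mean/k = 57.8/3.71 = 15.6.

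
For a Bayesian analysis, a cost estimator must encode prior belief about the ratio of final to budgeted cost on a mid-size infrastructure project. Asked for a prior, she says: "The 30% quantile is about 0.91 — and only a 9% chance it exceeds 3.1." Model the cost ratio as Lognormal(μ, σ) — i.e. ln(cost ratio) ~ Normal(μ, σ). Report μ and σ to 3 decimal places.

μ ≈ 0.250, σ ≈ 0.657

If T ~ Lognormal(μ,σ) then ln T ~ Normal(μ,σ), so the p-quantile of ln T is μ + z_p·σ.
ln(0.91) = -0.09431 and ln(3.1) = 1.131; z_{0.3} = -0.5244, z_{0.91} = 1.341.
σ = (1.131 − -0.09431)/(1.341 − (-0.5244)) = 0.657.
μ = -0.09431 − (-0.5244)·0.657 = 0.250.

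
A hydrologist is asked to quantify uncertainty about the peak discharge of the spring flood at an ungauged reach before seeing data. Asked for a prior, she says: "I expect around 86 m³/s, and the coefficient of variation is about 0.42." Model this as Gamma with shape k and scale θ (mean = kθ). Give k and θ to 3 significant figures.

For Gamma(k, scale θ): mean = kθ, variance = kθ², so CV = 1/√k.
CV = 0.42, hence k = 1/CV² = 5.67.
Then θ = mean/k = 86/5.67 = 15.2.

k ≈ 5.67, θ ≈ 15.2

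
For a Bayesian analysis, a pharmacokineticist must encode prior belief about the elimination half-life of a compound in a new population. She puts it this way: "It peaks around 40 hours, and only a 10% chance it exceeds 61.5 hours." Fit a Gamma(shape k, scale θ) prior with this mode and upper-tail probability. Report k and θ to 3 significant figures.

k ≈ 11.1, θ ≈ 3.96

Gamma(k,θ) with k>1 has mode (k−1)θ, so θ = 40/(k−1).
Need P(X < 61.5) = 0.9 with θ tied to k this way. Start at k = 2, θ = 40: P(X<61.5) ≈ 0.455.
Too low — raise k to concentrate. Iterating converges to k ≈ 11.1.
Then θ = 40/(11.1−1) ≈ 3.96.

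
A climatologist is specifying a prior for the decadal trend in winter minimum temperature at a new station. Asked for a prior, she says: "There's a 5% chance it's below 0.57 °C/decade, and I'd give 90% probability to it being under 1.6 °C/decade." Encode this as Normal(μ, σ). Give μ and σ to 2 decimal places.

μ = 1.15, σ = 0.35

The p-quantile of Normal(μ,σ) is μ + z_p·σ, with z_{0.05} = -1.645 and z_{0.9} = 1.282.
Eliminate σ: μ = (z₂·x₁ − z₁·x₂)/(z₂ − z₁) = (1.282·0.57 − (-1.645)·1.6)/2.926 = 1.15.
Then σ = (x₂ − x₁)/(z₂ − z₁) = (1.6 − 0.57)/2.926 = 0.35.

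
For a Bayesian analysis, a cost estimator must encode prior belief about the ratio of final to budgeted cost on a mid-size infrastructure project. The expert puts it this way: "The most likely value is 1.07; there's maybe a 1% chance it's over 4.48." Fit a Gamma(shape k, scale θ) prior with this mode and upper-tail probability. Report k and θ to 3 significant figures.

Gamma(k,θ) with k>1 has mode (k−1)θ, so θ = 1.07/(k−1).
Need P(X < 4.48) = 0.99 with θ tied to k this way. Start at k = 2, θ = 1.07: P(X<4.48) ≈ 0.921.
Too low — raise k to concentrate. Iterating converges to k ≈ 3.01.
Then θ = 1.07/(3.01−1) ≈ 0.532.

k ≈ 3.01, θ ≈ 0.532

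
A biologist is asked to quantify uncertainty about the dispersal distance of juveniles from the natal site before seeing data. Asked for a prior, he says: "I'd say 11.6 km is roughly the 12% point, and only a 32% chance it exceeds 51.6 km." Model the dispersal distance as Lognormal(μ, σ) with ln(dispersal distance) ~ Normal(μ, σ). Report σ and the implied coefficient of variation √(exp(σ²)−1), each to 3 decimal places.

If T ~ Lognormal(μ,σ) then ln T ~ Normal(μ,σ), so the p-quantile of ln T is μ + z_p·σ.
ln(11.6) = 2.451 and ln(51.6) = 3.944; z_{0.12} = -1.175, z_{0.68} = 0.4677.
σ = (3.944 − 2.451)/(0.4677 − (-1.175)) = 0.909.
μ = 2.451 − (-1.175)·0.909 = 3.519.
CV = √(exp(σ²)−1) = √(exp(0.8255)−1) = 1.133.

σ ≈ 0.909, CV ≈ 1.133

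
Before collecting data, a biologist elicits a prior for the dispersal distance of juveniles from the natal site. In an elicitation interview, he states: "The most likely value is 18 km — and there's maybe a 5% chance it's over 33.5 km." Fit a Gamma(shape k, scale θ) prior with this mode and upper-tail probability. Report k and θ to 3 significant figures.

Gamma(k,θ) with k>1 has mode (k−1)θ, so θ = 18/(k−1).
Need P(X < 33.5) = 0.95 with θ tied to k this way. Start at k = 2, θ = 18: P(X<33.5) ≈ 0.555.
Too low — raise k to concentrate. Iterating converges to k ≈ 8.21.
Then θ = 18/(8.21−1) ≈ 2.5.

k ≈ 8.21, θ ≈ 2.5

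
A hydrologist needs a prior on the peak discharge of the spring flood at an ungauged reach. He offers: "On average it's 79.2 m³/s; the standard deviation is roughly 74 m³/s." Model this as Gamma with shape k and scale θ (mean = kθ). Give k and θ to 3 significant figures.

For Gamma(k, scale θ): mean = kθ, variance = kθ², so CV = 1/√k.
CV = SD/mean = 74/79.2 = 0.9343, hence k = 1/CV² = 1.15.
Then θ = mean/k = 79.2/1.15 = 69.1.

k ≈ 1.15, θ ≈ 69.1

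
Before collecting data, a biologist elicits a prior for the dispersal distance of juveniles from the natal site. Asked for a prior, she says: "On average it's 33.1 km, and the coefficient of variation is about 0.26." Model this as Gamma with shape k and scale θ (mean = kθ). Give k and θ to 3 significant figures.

k ≈ 14.8, θ ≈ 2.24

For Gamma(k, scale θ): mean = kθ, variance = kθ², so CV = 1/√k.
CV = 0.26, hence k = 1/CV² = 14.8.
Then θ = mean/k = 33.1/14.8 = 2.24.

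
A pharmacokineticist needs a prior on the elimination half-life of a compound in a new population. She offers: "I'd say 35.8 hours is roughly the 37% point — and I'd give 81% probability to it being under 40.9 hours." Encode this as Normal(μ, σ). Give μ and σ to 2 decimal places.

μ = 37.20, σ = 4.22

The p-quantile of Normal(μ,σ) is μ + z_p·σ, with z_{0.37} = -0.3319 and z_{0.81} = 0.8779.
Eliminate σ: μ = (z₂·x₁ − z₁·x₂)/(z₂ − z₁) = (0.8779·35.8 − (-0.3319)·40.9)/1.21 = 37.20.
Then σ = (x₂ − x₁)/(z₂ − z₁) = (40.9 − 35.8)/1.21 = 4.22.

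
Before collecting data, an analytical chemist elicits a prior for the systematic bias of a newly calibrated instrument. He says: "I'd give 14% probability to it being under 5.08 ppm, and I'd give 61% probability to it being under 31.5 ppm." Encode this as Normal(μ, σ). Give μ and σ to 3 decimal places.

For Normal(μ,σ), the p-quantile is μ + z_p·σ. Here z_{0.14} = -1.08, z_{0.61} = 0.2793.
So 5.08 = μ − 1.08σ and 31.5 = μ + 0.2793σ.
Subtracting: σ = (31.5 − 5.08)/(0.2793 − (-1.08)) = 19.432.
Then μ = 5.08 − (-1.08)·19.432 = 26.072.

μ = 26.072, σ = 19.432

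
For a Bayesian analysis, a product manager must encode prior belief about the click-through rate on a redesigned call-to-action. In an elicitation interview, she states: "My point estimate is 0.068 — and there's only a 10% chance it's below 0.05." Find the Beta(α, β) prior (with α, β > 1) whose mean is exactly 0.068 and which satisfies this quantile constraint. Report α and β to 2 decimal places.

α ≈ 20.14, β ≈ 275.98

With mean 0.068 fixed, write α = 0.068s, β = 0.932s where s = α+β.
Need P(θ < 0.05) = 0.1 under Beta(0.068s, 0.932s). Normal approximation: (q−m)/√(m(1−m)/s) ≈ z_{0.1} = -1.28, so s ≈ 0.068·0.932·(-1.28)²/(0.05−0.068)² = 321.3.
At s = 321.3: P(θ<0.05) ≈ 0.090. Adjusting to match 0.1 gives s ≈ 296.12.
So α = 0.068·296.12 ≈ 20.14, β = 0.932·296.12 ≈ 275.98.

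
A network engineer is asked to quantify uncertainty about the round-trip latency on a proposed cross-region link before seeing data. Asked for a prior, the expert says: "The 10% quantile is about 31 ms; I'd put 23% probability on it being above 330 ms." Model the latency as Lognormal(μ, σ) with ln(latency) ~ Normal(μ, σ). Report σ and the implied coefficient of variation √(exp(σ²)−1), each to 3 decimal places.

If T ~ Lognormal(μ,σ) then ln T ~ Normal(μ,σ), so the p-quantile of ln T is μ + z_p·σ.
ln(31) = 3.434 and ln(330) = 5.799; z_{0.1} = -1.282, z_{0.77} = 0.7388.
σ = (5.799 − 3.434)/(0.7388 − (-1.282)) = 1.171.
μ = 3.434 − (-1.282)·1.171 = 4.934.
CV = √(exp(σ²)−1) = √(exp(1.3703)−1) = 1.714.

σ ≈ 1.171, CV ≈ 1.714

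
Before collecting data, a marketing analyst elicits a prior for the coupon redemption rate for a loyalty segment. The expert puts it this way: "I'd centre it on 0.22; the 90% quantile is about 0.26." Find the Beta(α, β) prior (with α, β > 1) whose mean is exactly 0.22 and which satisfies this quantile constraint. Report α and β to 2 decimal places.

α ≈ 39.88, β ≈ 141.41

With mean 0.22 fixed, write α = 0.22s, β = 0.78s where s = α+β.
Need P(θ < 0.26) = 0.9 under Beta(0.22s, 0.78s). Normal approximation: (q−m)/√(m(1−m)/s) ≈ z_{0.9} = 1.28, so s ≈ 0.22·0.78·(1.28)²/(0.26−0.22)² = 176.1.
At s = 176.1: P(θ<0.26) ≈ 0.897. Adjusting to match 0.9 gives s ≈ 181.29.
So α = 0.22·181.29 ≈ 39.88, β = 0.78·181.29 ≈ 141.41.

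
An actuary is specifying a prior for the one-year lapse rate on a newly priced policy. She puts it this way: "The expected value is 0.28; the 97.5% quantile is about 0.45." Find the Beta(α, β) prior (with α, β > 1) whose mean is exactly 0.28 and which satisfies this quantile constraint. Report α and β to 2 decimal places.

With mean 0.28 fixed, write α = 0.28s, β = 0.72s where s = α+β.
Need P(θ < 0.45) = 0.975 under Beta(0.28s, 0.72s). Normal approximation: (q−m)/√(m(1−m)/s) ≈ z_{0.975} = 1.96, so s ≈ 0.28·0.72·(1.96)²/(0.45−0.28)² = 26.8.
At s = 26.8: P(θ<0.45) ≈ 0.968. Adjusting to match 0.975 gives s ≈ 30.11.
So α = 0.28·30.11 ≈ 8.43, β = 0.72·30.11 ≈ 21.68.

α ≈ 8.43, β ≈ 21.68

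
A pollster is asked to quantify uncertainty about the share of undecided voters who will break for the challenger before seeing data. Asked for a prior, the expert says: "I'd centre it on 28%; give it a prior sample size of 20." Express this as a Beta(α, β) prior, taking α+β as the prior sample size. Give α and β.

α = 5.6, β = 14.4

Under the effective-sample-size interpretation, Beta(α, β) has prior mean α/(α+β) and prior sample size α+β.
So α+β = 20 and α/(α+β) = 0.28, giving α = 0.28·20 = 5.6 and β = 20 − 5.6 = 14.4.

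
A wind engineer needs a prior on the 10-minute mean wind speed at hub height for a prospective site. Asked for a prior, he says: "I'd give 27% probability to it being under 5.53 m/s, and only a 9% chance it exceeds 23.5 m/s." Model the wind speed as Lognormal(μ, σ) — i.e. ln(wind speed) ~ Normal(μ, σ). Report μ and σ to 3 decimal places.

If T ~ Lognormal(μ,σ) then ln T ~ Normal(μ,σ), so the p-quantile of ln T is μ + z_p·σ.
ln(5.53) = 1.71 and ln(23.5) = 3.157; z_{0.27} = -0.6128, z_{0.91} = 1.341.
σ = (3.157 − 1.71)/(1.341 − (-0.6128)) = 0.741.
μ = 1.71 − (-0.6128)·0.741 = 2.164.

μ ≈ 2.164, σ ≈ 0.741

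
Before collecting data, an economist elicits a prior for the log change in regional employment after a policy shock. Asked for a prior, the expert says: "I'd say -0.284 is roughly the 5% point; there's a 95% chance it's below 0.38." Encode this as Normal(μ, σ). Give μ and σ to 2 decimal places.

μ = 0.05, σ = 0.20

For Normal(μ,σ), the p-quantile is μ + z_p·σ. Here z_{0.05} = -1.645, z_{0.95} = 1.645.
So -0.284 = μ − 1.645σ and 0.38 = μ + 1.645σ.
Subtracting: σ = (0.38 − -0.284)/(1.645 − (-1.645)) = 0.20.
Then μ = -0.284 − (-1.645)·0.20 = 0.05.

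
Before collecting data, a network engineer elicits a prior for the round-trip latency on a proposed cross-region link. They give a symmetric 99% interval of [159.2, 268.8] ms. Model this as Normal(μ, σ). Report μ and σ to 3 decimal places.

A symmetric 99% interval runs μ ± z·σ with z = 2.576.
Half-width = 54.8, so σ = 54.8/2.576 = 21.275.
μ is the interval midpoint, 214.000.

μ = 214.000, σ = 21.275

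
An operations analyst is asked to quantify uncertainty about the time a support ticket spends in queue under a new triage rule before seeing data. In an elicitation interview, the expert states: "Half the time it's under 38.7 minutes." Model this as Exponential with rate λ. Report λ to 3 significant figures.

Exponential median = ln 2 / λ, so λ = ln 2 / 38.7 = 0.0179.

λ ≈ 0.0179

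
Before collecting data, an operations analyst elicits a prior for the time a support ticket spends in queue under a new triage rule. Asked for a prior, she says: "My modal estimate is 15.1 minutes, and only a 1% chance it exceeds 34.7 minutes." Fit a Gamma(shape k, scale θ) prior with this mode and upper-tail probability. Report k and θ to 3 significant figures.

Gamma(k,θ) with k>1 has mode (k−1)θ, so θ = 15.1/(k−1).
Need P(X < 34.7) = 0.99 with θ tied to k this way. Start at k = 2, θ = 15.1: P(X<34.7) ≈ 0.669.
Too low — raise k to concentrate. Iterating converges to k ≈ 7.9.
Then θ = 15.1/(7.9−1) ≈ 2.19.

k ≈ 7.9, θ ≈ 2.19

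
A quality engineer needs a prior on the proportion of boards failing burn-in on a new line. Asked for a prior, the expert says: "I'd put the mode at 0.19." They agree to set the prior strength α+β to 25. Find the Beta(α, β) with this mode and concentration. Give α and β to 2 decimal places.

α = 5.37, β = 19.63

For α,β > 1 the Beta mode is (α−1)/(α+β−2). With α+β = 25, the mode is (α−1)/23.
Set (α−1)/23 = 0.19 → α = 1 + 0.19·23 = 5.37.
β = 25 − α = 19.63.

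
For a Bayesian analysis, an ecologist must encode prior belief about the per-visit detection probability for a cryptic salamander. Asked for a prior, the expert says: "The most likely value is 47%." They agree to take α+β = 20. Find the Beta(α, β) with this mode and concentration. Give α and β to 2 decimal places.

α = 9.46, β = 10.54

For α,β > 1 the Beta mode is (α−1)/(α+β−2). With α+β = 20, the mode is (α−1)/18.
Set (α−1)/18 = 0.47 → α = 1 + 0.47·18 = 9.46.
β = 20 − α = 10.54.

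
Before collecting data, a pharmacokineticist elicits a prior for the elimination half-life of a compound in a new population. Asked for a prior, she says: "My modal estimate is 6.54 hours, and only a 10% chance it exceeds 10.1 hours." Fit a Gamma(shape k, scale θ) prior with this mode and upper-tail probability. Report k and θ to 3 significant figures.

k ≈ 10.9, θ ≈ 0.661

Gamma(k,θ) with k>1 has mode (k−1)θ, so θ = 6.54/(k−1).
Need P(X < 10.1) = 0.9 with θ tied to k this way. Start at k = 2, θ = 6.54: P(X<10.1) ≈ 0.457.
Too low — raise k to concentrate. Iterating converges to k ≈ 10.9.
Then θ = 6.54/(10.9−1) ≈ 0.661.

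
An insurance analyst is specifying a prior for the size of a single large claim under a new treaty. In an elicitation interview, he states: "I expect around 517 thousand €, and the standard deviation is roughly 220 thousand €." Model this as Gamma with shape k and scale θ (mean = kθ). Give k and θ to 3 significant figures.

k ≈ 5.52, θ ≈ 93.6

For Gamma(k, scale θ): mean = kθ, variance = kθ², so CV = 1/√k.
CV = SD/mean = 220/517 = 0.4255, hence k = 1/CV² = 5.52.
Then θ = mean/k = 517/5.52 = 93.6.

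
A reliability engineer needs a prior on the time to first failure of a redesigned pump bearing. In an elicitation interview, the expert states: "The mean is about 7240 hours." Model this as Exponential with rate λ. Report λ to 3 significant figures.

Exponential mean = 1/λ, so λ = 1/7240.0 = 0.000138.

λ ≈ 0.000138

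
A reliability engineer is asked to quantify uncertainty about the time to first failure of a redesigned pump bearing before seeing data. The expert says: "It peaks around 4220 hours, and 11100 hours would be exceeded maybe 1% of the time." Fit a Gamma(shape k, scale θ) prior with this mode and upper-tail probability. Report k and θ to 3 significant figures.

k ≈ 5.96, θ ≈ 850

Gamma(k,θ) with k>1 has mode (k−1)θ, so θ = 4220/(k−1).
Need P(X < 11100) = 0.99 with θ tied to k this way. Start at k = 2, θ = 4220: P(X<11100) ≈ 0.738.
Too low — raise k to concentrate. Iterating converges to k ≈ 5.96.
Then θ = 4220/(5.96−1) ≈ 850.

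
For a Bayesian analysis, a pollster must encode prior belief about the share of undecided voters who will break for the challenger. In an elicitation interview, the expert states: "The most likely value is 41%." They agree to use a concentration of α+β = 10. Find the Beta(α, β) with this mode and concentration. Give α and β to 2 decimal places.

For α,β > 1 the Beta mode is (α−1)/(α+β−2). With α+β = 10, the mode is (α−1)/8.
Set (α−1)/8 = 0.41 → α = 1 + 0.41·8 = 4.28.
β = 10 − α = 5.72.

α = 4.28, β = 5.72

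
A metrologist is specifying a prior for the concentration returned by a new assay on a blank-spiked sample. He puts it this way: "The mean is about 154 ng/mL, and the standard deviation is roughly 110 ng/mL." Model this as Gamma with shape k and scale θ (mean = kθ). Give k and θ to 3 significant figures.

k ≈ 1.96, θ ≈ 78.6

For Gamma(k, scale θ): mean = kθ, variance = kθ², so CV = 1/√k.
CV = SD/mean = 110/154 = 0.7143, hence k = 1/CV² = 1.96.
Then θ = mean/k = 154/1.96 = 78.6.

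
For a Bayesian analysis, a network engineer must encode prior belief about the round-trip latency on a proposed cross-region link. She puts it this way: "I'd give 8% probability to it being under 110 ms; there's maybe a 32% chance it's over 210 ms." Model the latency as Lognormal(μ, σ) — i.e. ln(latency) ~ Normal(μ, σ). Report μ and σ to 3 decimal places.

μ ≈ 5.186, σ ≈ 0.345

If T ~ Lognormal(μ,σ) then ln T ~ Normal(μ,σ), so the p-quantile of ln T is μ + z_p·σ.
ln(110) = 4.7 and ln(210) = 5.347; z_{0.08} = -1.405, z_{0.68} = 0.4677.
σ = (5.347 − 4.7)/(0.4677 − (-1.405)) = 0.345.
μ = 4.7 − (-1.405)·0.345 = 5.186.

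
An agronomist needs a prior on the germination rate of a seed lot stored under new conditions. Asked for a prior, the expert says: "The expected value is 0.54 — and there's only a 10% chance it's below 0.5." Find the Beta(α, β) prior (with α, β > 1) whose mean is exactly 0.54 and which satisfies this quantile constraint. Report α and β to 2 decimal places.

α ≈ 137.98, β ≈ 117.53

With mean 0.54 fixed, write α = 0.54s, β = 0.46s where s = α+β.
Need P(θ < 0.5) = 0.1 under Beta(0.54s, 0.46s). Normal approximation: (q−m)/√(m(1−m)/s) ≈ z_{0.1} = -1.28, so s ≈ 0.54·0.46·(-1.28)²/(0.5−0.54)² = 255.0.
At s = 255.0: P(θ<0.5) ≈ 0.100. Adjusting to match 0.1 gives s ≈ 255.51.
So α = 0.54·255.51 ≈ 137.98, β = 0.46·255.51 ≈ 117.53.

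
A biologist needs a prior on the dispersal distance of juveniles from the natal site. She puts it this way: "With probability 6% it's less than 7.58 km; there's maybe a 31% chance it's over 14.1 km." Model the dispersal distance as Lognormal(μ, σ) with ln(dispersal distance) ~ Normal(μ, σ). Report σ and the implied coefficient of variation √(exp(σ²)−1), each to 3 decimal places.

σ ≈ 0.303, CV ≈ 0.310

If T ~ Lognormal(μ,σ) then ln T ~ Normal(μ,σ), so the p-quantile of ln T is μ + z_p·σ.
ln(7.58) = 2.026 and ln(14.1) = 2.646; z_{0.06} = -1.555, z_{0.69} = 0.4959.
σ = (2.646 − 2.026)/(0.4959 − (-1.555)) = 0.303.
μ = 2.026 − (-1.555)·0.303 = 2.496.
CV = √(exp(σ²)−1) = √(exp(0.0916)−1) = 0.310.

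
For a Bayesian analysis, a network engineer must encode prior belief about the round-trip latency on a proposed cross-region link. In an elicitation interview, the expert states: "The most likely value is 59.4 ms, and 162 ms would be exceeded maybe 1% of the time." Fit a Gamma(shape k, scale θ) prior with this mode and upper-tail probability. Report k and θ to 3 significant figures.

Gamma(k,θ) with k>1 has mode (k−1)θ, so θ = 59.4/(k−1).
Need P(X < 162) = 0.99 with θ tied to k this way. Start at k = 2, θ = 59.4: P(X<162) ≈ 0.756.
Too low — raise k to concentrate. Iterating converges to k ≈ 5.57.
Then θ = 59.4/(5.57−1) ≈ 13.

k ≈ 5.57, θ ≈ 13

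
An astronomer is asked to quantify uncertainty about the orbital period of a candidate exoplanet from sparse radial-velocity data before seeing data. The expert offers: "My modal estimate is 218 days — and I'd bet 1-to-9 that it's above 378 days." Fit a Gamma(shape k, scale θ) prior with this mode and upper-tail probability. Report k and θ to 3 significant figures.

Gamma(k,θ) with k>1 has mode (k−1)θ, so θ = 218/(k−1).
Need P(X < 378) = 0.9 with θ tied to k this way. Start at k = 2, θ = 218: P(X<378) ≈ 0.517.
Too low — raise k to concentrate. Iterating converges to k ≈ 7.26.
Then θ = 218/(7.26−1) ≈ 34.8.

k ≈ 7.26, θ ≈ 34.8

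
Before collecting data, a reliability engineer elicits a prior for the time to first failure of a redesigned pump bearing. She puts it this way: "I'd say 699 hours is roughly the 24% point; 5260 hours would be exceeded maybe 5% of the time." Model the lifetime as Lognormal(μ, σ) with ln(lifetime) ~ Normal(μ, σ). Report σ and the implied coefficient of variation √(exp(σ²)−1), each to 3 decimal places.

σ ≈ 0.858, CV ≈ 1.044

If T ~ Lognormal(μ,σ) then ln T ~ Normal(μ,σ), so the p-quantile of ln T is μ + z_p·σ.
ln(699) = 6.55 and ln(5260) = 8.568; z_{0.24} = -0.7063, z_{0.95} = 1.645.
σ = (8.568 − 6.55)/(1.645 − (-0.7063)) = 0.858.
μ = 6.55 − (-0.7063)·0.858 = 7.156.
CV = √(exp(σ²)−1) = √(exp(0.7369)−1) = 1.044.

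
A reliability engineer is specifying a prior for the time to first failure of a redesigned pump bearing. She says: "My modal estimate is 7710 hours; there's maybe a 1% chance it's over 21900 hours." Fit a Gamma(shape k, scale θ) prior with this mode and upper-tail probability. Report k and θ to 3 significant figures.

k ≈ 5.18, θ ≈ 1840

Gamma(k,θ) with k>1 has mode (k−1)θ, so θ = 7710/(k−1).
Need P(X < 21900) = 0.99 with θ tied to k this way. Start at k = 2, θ = 7710: P(X<21900) ≈ 0.776.
Too low — raise k to concentrate. Iterating converges to k ≈ 5.18.
Then θ = 7710/(5.18−1) ≈ 1840.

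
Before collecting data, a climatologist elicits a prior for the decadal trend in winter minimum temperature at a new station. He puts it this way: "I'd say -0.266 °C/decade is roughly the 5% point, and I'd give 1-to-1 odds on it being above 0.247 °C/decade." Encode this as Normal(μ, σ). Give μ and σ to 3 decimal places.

The p-quantile of Normal(μ,σ) is μ + z_p·σ, with z_{0.05} = -1.645 and z_{0.5} = 0.
Eliminate σ: μ = (z₂·x₁ − z₁·x₂)/(z₂ − z₁) = (0·-0.266 − (-1.645)·0.247)/1.645 = 0.247.
Then σ = (x₂ − x₁)/(z₂ − z₁) = (0.247 − -0.266)/1.645 = 0.312.

μ = 0.247, σ = 0.312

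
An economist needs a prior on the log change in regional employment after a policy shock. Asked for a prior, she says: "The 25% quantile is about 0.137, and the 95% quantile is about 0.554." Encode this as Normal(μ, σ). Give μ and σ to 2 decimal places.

μ = 0.26, σ = 0.18

For Normal(μ,σ), the p-quantile is μ + z_p·σ. Here z_{0.25} = -0.6745, z_{0.95} = 1.645.
So 0.137 = μ − 0.6745σ and 0.554 = μ + 1.645σ.
Subtracting: σ = (0.554 − 0.137)/(1.645 − (-0.6745)) = 0.18.
Then μ = 0.137 − (-0.6745)·0.18 = 0.26.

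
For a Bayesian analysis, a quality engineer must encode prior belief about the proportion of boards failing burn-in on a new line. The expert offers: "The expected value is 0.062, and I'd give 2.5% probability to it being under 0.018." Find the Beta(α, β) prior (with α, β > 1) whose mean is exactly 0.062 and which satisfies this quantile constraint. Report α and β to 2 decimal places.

α ≈ 4.16, β ≈ 62.94

With mean 0.062 fixed, write α = 0.062s, β = 0.938s where s = α+β.
Need P(θ < 0.018) = 0.025 under Beta(0.062s, 0.938s). Normal approximation: (q−m)/√(m(1−m)/s) ≈ z_{0.025} = -1.96, so s ≈ 0.062·0.938·(-1.96)²/(0.018−0.062)² = 115.4.
At s = 115.4: P(θ<0.018) ≈ 0.004. Adjusting to match 0.025 gives s ≈ 67.10.
So α = 0.062·67.10 ≈ 4.16, β = 0.938·67.10 ≈ 62.94.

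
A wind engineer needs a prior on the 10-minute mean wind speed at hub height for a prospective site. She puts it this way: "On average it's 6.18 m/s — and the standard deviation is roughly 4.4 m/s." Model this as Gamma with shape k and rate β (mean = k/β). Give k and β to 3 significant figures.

For Gamma(k, rate β): mean = k/β, variance = k/β², so CV = 1/√k.
CV = SD/mean = 4.4/6.18 = 0.712, hence k = 1/CV² = 1.97.
Then β = k/mean = 1.97/6.18 = 0.319.

k ≈ 1.97, β ≈ 0.319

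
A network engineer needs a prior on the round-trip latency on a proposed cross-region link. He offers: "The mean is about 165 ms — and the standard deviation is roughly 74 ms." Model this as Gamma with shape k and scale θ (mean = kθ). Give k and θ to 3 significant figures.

k ≈ 4.97, θ ≈ 33.2

For Gamma(k, scale θ): mean = kθ, variance = kθ², so CV = 1/√k.
CV = SD/mean = 74/165 = 0.4485, hence k = 1/CV² = 4.97.
Then θ = mean/k = 165/4.97 = 33.2.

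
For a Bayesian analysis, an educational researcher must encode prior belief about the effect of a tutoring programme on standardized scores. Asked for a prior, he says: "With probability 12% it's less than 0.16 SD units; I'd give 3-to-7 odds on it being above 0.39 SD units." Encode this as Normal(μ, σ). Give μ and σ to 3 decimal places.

μ = 0.319, σ = 0.135

For Normal(μ,σ), the p-quantile is μ + z_p·σ. Here z_{0.12} = -1.175, z_{0.7} = 0.5244.
So 0.16 = μ − 1.175σ and 0.39 = μ + 0.5244σ.
Subtracting: σ = (0.39 − 0.16)/(0.5244 − (-1.175)) = 0.135.
Then μ = 0.16 − (-1.175)·0.135 = 0.319.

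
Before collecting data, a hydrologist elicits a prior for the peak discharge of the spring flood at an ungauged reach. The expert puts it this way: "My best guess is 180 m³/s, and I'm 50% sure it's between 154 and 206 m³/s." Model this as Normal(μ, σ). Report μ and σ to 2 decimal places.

A symmetric 50% interval runs μ ± z·σ with z = 0.6745.
Half-width = 26, so σ = 26/0.6745 = 38.55.
μ is the stated best guess, 180.00.

μ = 180.00, σ = 38.55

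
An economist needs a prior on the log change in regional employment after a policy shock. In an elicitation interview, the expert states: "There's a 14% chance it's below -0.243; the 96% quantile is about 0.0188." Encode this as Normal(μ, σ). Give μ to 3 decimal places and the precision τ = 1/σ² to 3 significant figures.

μ = -0.143, τ = 117

The p-quantile of Normal(μ,σ) is μ + z_p·σ, with z_{0.14} = -1.08 and z_{0.96} = 1.751.
Eliminate σ: μ = (z₂·x₁ − z₁·x₂)/(z₂ − z₁) = (1.751·-0.243 − (-1.08)·0.0188)/2.831 = -0.143.
Then σ = (x₂ − x₁)/(z₂ − z₁) = (0.0188 − -0.243)/2.831 = 0.092.
Precision τ = 1/σ² = 1/0.09248² = 117.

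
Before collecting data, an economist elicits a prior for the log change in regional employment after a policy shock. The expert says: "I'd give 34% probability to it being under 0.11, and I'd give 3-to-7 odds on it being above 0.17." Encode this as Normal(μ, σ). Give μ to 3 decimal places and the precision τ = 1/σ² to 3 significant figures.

The p-quantile of Normal(μ,σ) is μ + z_p·σ, with z_{0.34} = -0.4125 and z_{0.7} = 0.5244.
Eliminate σ: μ = (z₂·x₁ − z₁·x₂)/(z₂ − z₁) = (0.5244·0.11 − (-0.4125)·0.17)/0.9369 = 0.136.
Then σ = (x₂ − x₁)/(z₂ − z₁) = (0.17 − 0.11)/0.9369 = 0.064.
Precision τ = 1/σ² = 1/0.06404² = 244.

μ = 0.136, τ = 244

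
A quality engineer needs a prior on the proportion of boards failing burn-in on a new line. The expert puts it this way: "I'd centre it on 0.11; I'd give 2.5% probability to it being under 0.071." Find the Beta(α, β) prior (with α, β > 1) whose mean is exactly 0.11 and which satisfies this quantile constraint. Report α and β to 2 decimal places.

With mean 0.11 fixed, write α = 0.11s, β = 0.89s where s = α+β.
Need P(θ < 0.071) = 0.025 under Beta(0.11s, 0.89s). Normal approximation: (q−m)/√(m(1−m)/s) ≈ z_{0.025} = -1.96, so s ≈ 0.11·0.89·(-1.96)²/(0.071−0.11)² = 247.3.
At s = 247.3: P(θ<0.071) ≈ 0.015. Adjusting to match 0.025 gives s ≈ 204.70.
So α = 0.11·204.70 ≈ 22.52, β = 0.89·204.70 ≈ 182.18.

α ≈ 22.52, β ≈ 182.18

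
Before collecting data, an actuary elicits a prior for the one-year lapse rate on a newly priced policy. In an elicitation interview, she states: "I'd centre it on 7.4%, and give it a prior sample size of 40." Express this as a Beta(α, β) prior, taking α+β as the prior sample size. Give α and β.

Under the effective-sample-size interpretation, Beta(α, β) has prior mean α/(α+β) and prior sample size α+β.
So α+β = 40 and α/(α+β) = 0.074, giving α = 0.074·40 = 2.96 and β = 40 − 2.96 = 37.04.

α = 2.96, β = 37.04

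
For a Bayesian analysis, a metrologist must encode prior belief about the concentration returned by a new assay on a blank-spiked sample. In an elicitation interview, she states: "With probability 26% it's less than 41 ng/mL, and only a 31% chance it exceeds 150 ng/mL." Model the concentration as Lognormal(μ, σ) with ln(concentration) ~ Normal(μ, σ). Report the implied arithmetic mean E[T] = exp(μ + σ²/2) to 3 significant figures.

If T ~ Lognormal(μ,σ) then ln T ~ Normal(μ,σ), so the p-quantile of ln T is μ + z_p·σ.
ln(41) = 3.714 and ln(150) = 5.011; z_{0.26} = -0.6433, z_{0.69} = 0.4959.
σ = (5.011 − 3.714)/(0.4959 − (-0.6433)) = 1.139.
μ = 3.714 − (-0.6433)·1.139 = 4.446.
E[T] = exp(μ + σ²/2) = exp(4.446 + 0.6482) = 163 ng/mL.

E[T] ≈ 163 ng/mL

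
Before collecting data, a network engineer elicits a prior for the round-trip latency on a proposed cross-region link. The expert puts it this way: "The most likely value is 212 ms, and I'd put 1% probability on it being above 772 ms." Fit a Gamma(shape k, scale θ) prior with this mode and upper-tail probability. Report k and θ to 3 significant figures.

Gamma(k,θ) with k>1 has mode (k−1)θ, so θ = 212/(k−1).
Need P(X < 772) = 0.99 with θ tied to k this way. Start at k = 2, θ = 212: P(X<772) ≈ 0.878.
Too low — raise k to concentrate. Iterating converges to k ≈ 3.57.
Then θ = 212/(3.57−1) ≈ 82.6.

k ≈ 3.57, θ ≈ 82.6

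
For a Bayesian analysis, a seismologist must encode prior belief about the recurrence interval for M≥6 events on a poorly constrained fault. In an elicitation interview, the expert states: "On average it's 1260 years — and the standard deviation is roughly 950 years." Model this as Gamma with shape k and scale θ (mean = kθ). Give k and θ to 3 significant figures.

For Gamma(k, scale θ): mean = kθ, variance = kθ², so CV = 1/√k.
CV = SD/mean = 950/1260 = 0.754, hence k = 1/CV² = 1.76.
Then θ = mean/k = 1260/1.76 = 716.

k ≈ 1.76, θ ≈ 716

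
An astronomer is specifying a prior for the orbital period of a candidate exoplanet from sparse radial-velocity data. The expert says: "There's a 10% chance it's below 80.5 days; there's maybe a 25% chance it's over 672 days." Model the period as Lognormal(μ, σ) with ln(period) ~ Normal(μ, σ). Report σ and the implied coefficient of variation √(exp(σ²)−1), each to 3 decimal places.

σ ≈ 1.085, CV ≈ 1.498

If T ~ Lognormal(μ,σ) then ln T ~ Normal(μ,σ), so the p-quantile of ln T is μ + z_p·σ.
ln(80.5) = 4.388 and ln(672) = 6.51; z_{0.1} = -1.282, z_{0.75} = 0.6745.
σ = (6.51 − 4.388)/(0.6745 − (-1.282)) = 1.085.
μ = 4.388 − (-1.282)·1.085 = 5.779.
CV = √(exp(σ²)−1) = √(exp(1.1769)−1) = 1.498.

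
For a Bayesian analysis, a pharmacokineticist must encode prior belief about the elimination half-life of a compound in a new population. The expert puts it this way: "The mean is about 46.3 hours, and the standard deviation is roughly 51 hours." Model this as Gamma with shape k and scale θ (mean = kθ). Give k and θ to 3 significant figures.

k ≈ 0.824, θ ≈ 56.2

For Gamma(k, scale θ): mean = kθ, variance = kθ², so CV = 1/√k.
CV = SD/mean = 51/46.3 = 1.102, hence k = 1/CV² = 0.824.
Then θ = mean/k = 46.3/0.824 = 56.2.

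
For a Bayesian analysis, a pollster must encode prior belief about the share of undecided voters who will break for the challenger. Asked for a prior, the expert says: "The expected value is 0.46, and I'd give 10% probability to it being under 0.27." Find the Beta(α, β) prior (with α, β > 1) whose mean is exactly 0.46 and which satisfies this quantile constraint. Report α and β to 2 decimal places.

With mean 0.46 fixed, write α = 0.46s, β = 0.54s where s = α+β.
Need P(θ < 0.27) = 0.1 under Beta(0.46s, 0.54s). Normal approximation: (q−m)/√(m(1−m)/s) ≈ z_{0.1} = -1.28, so s ≈ 0.46·0.54·(-1.28)²/(0.27−0.46)² = 11.3.
At s = 11.3: P(θ<0.27) ≈ 0.094. Adjusting to match 0.1 gives s ≈ 10.72.
So α = 0.46·10.72 ≈ 4.93, β = 0.54·10.72 ≈ 5.79.

α ≈ 4.93, β ≈ 5.79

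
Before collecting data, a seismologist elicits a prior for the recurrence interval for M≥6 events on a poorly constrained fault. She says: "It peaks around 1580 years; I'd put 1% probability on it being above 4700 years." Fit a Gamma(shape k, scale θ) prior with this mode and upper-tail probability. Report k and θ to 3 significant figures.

k ≈ 4.8, θ ≈ 416

Gamma(k,θ) with k>1 has mode (k−1)θ, so θ = 1580/(k−1).
Need P(X < 4700) = 0.99 with θ tied to k this way. Start at k = 2, θ = 1580: P(X<4700) ≈ 0.797.
Too low — raise k to concentrate. Iterating converges to k ≈ 4.8.
Then θ = 1580/(4.8−1) ≈ 416.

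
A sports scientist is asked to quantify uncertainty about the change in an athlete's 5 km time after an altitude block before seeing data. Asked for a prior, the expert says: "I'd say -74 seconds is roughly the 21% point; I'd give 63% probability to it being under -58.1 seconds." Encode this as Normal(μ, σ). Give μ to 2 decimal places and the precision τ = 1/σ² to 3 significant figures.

The p-quantile of Normal(μ,σ) is μ + z_p·σ, with z_{0.21} = -0.8064 and z_{0.63} = 0.3319.
Eliminate σ: μ = (z₂·x₁ − z₁·x₂)/(z₂ − z₁) = (0.3319·-74 − (-0.8064)·-58.1)/1.138 = -62.74.
Then σ = (x₂ − x₁)/(z₂ − z₁) = (-58.1 − -74)/1.138 = 13.97.
Precision τ = 1/σ² = 1/13.97² = 0.00513.

μ = -62.74, τ = 0.00513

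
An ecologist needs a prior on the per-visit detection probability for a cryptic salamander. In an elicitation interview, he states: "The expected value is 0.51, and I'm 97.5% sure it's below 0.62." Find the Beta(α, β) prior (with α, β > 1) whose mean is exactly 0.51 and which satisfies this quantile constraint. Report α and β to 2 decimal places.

With mean 0.51 fixed, write α = 0.51s, β = 0.49s where s = α+β.
Need P(θ < 0.62) = 0.975 under Beta(0.51s, 0.49s). Normal approximation: (q−m)/√(m(1−m)/s) ≈ z_{0.975} = 1.96, so s ≈ 0.51·0.49·(1.96)²/(0.62−0.51)² = 79.3.
At s = 79.3: P(θ<0.62) ≈ 0.976. Adjusting to match 0.975 gives s ≈ 77.55.
So α = 0.51·77.55 ≈ 39.55, β = 0.49·77.55 ≈ 38.00.

α ≈ 39.55, β ≈ 38.00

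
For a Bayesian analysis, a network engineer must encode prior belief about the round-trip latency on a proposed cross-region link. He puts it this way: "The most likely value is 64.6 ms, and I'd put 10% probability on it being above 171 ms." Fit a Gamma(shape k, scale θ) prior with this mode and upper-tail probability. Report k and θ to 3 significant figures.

Gamma(k,θ) with k>1 has mode (k−1)θ, so θ = 64.6/(k−1).
Need P(X < 171) = 0.9 with θ tied to k this way. Start at k = 2, θ = 64.6: P(X<171) ≈ 0.742.
Too low — raise k to concentrate. Iterating converges to k ≈ 3.02.
Then θ = 64.6/(3.02−1) ≈ 31.9.

k ≈ 3.02, θ ≈ 31.9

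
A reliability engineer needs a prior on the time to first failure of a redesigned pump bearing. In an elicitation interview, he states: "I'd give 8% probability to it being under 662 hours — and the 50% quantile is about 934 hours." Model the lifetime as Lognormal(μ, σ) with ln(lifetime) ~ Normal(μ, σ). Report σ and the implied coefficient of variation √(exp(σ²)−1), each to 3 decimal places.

σ ≈ 0.245, CV ≈ 0.249

If T ~ Lognormal(μ,σ) then ln T ~ Normal(μ,σ), so the p-quantile of ln T is μ + z_p·σ.
ln(662) = 6.495 and ln(934) = 6.839; z_{0.08} = -1.405, z_{0.5} = 0.
σ = (6.839 − 6.495)/(0 − (-1.405)) = 0.245.
μ = 6.495 − (-1.405)·0.245 = 6.839.
CV = √(exp(σ²)−1) = √(exp(0.0600)−1) = 0.249.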